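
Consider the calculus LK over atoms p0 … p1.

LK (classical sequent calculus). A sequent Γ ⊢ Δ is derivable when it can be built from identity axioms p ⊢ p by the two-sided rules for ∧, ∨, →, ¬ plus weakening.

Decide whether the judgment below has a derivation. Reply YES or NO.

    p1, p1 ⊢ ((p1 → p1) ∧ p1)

Derivation (root first):
[WL] p1, p1 ⊢ ((p1 → p1) ∧ p1)
  [∧R] p1 ⊢ ((p1 → p1) ∧ p1)
    [→R]  ⊢ (p1 → p1)
      [Ax] p1 ⊢ p1
    [Ax] p1 ⊢ p1

Result: YES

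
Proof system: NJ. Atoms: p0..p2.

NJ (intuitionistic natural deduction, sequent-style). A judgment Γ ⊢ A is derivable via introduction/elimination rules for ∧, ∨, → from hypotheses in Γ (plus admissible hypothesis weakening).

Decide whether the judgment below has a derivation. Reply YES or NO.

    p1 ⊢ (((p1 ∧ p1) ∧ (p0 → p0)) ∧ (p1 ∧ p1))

Proof tree:
[∧I] p1 ⊢ (((p1 ∧ p1) ∧ (p0 → p0)) ∧ (p1 ∧ p1))
  [∧I] p1 ⊢ ((p1 ∧ p1) ∧ (p0 → p0))
    [∧I] p1 ⊢ (p1 ∧ p1)
      [Ax] p1 ⊢ p1
      [Ax] p1 ⊢ p1
    [→I]  ⊢ (p0 → p0)
      [Ax] p0 ⊢ p0
  [∧I] p1 ⊢ (p1 ∧ p1)
    [Ax] p1 ⊢ p1
    [Ax] p1 ⊢ p1

Result: YES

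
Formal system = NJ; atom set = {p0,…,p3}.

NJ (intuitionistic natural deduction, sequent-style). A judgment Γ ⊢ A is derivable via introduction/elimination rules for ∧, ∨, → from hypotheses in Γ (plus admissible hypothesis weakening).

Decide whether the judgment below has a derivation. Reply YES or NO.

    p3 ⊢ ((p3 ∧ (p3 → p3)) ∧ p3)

Derivation (root first):
[∧I] p3 ⊢ ((p3 ∧ (p3 → p3)) ∧ p3)
  [∧I] p3 ⊢ (p3 ∧ (p3 → p3))
    [Ax] p3 ⊢ p3
    [→I]  ⊢ (p3 → p3)
      [Ax] p3 ⊢ p3
  [Ax] p3 ⊢ p3

Result: YES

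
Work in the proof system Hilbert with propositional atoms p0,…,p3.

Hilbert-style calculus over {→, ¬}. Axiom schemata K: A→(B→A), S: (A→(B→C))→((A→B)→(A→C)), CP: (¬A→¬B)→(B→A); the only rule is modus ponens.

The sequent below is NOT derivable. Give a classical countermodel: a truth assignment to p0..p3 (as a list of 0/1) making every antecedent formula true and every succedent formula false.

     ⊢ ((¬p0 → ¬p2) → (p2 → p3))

Search for a countermodel by truth-table:
  v=0000: Γ:[] Δ:[((¬p0 → ¬p2) → (p2 → p3))=T] refutes=False
  v=0001: Γ:[] Δ:[((¬p0 → ¬p2) → (p2 → p3))=T] refutes=False
  v=0010: Γ:[] Δ:[((¬p0 → ¬p2) → (p2 → p3))=T] refutes=False
  v=0011: Γ:[] Δ:[((¬p0 → ¬p2) → (p2 → p3))=T] refutes=False
  v=0100: Γ:[] Δ:[((¬p0 → ¬p2) → (p2 → p3))=T] refutes=False
  v=0101: Γ:[] Δ:[((¬p0 → ¬p2) → (p2 → p3))=T] refutes=False
  v=0110: Γ:[] Δ:[((¬p0 → ¬p2) → (p2 → p3))=T] refutes=False
  v=0111: Γ:[] Δ:[((¬p0 → ¬p2) → (p2 → p3))=T] refutes=False
  v=1000: Γ:[] Δ:[((¬p0 → ¬p2) → (p2 → p3))=T] refutes=False
  v=1001: Γ:[] Δ:[((¬p0 → ¬p2) → (p2 → p3))=T] refutes=False
  v=1010: Γ:[] Δ:[((¬p0 → ¬p2) → (p2 → p3))=F] refutes=True  ← countermodel

Result: [1, 0, 1, 0]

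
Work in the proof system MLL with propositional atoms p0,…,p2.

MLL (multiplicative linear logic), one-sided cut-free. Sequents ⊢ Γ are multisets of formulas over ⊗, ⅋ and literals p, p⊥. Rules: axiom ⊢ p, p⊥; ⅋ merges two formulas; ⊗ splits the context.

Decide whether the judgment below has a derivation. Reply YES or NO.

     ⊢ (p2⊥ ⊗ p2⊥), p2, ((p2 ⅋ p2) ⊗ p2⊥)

Derivation trace:
[⊗]  ⊢ (p2⊥ ⊗ p2⊥), p2, ((p2 ⅋ p2) ⊗ p2⊥)
  [⅋]  ⊢ (p2⊥ ⊗ p2⊥), (p2 ⅋ p2)
    [⊗]  ⊢ p2, p2, (p2⊥ ⊗ p2⊥)
      [Ax]  ⊢ p2, p2⊥
      [Ax]  ⊢ p2, p2⊥
  [Ax]  ⊢ p2, p2⊥

Result: YES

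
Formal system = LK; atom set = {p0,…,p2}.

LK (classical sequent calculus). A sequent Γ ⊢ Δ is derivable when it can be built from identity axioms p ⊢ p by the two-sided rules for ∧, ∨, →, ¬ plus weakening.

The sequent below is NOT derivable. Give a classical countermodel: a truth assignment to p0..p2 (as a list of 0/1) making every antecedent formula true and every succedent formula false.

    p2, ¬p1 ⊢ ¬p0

Truth-table refutation:
  v=000: Γ:[p2=F, ¬p1=T] Δ:[¬p0=T] refutes=False
  v=001: Γ:[p2=T, ¬p1=T] Δ:[¬p0=T] refutes=False
  v=010: Γ:[p2=F, ¬p1=F] Δ:[¬p0=T] refutes=False
  v=011: Γ:[p2=T, ¬p1=F] Δ:[¬p0=T] refutes=False
  v=100: Γ:[p2=F, ¬p1=T] Δ:[¬p0=F] refutes=False
  v=101: Γ:[p2=T, ¬p1=T] Δ:[¬p0=F] refutes=True  ← countermodel

Result: [1, 0, 1]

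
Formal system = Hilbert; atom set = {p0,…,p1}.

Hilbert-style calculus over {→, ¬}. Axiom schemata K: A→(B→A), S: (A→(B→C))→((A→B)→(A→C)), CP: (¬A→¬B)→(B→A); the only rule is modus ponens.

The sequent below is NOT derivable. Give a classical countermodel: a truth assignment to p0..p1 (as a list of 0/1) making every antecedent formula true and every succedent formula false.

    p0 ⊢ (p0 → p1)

Search for a countermodel by truth-table:
  v=00: Γ:[p0=F] Δ:[(p0 → p1)=T] refutes=False
  v=01: Γ:[p0=F] Δ:[(p0 → p1)=T] refutes=False
  v=10: Γ:[p0=T] Δ:[(p0 → p1)=F] refutes=True  ← countermodel

Result: [1, 0]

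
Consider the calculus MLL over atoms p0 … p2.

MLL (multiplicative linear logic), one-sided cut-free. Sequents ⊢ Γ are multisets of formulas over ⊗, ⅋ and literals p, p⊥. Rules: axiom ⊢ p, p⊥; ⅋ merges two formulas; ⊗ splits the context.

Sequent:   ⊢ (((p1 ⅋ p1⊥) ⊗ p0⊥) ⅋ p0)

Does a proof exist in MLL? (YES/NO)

Derivation (root first):
[⅋]  ⊢ (((p1 ⅋ p1⊥) ⊗ p0⊥) ⅋ p0)
  [⊗]  ⊢ p0, ((p1 ⅋ p1⊥) ⊗ p0⊥)
    [⅋]  ⊢ (p1 ⅋ p1⊥)
      [Ax]  ⊢ p1, p1⊥
    [Ax]  ⊢ p0, p0⊥

Result: YES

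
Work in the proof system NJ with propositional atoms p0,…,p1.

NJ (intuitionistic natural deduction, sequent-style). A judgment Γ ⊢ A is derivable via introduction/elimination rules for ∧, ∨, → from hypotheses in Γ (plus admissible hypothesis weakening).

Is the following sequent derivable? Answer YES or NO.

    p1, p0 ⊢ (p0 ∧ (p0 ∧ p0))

Derivation trace:
[∧I] p1, p0 ⊢ (p0 ∧ (p0 ∧ p0))
  [Wk] p0, p1 ⊢ p0
    [Ax] p0 ⊢ p0
  [∧I] p0 ⊢ (p0 ∧ p0)
    [Ax] p0 ⊢ p0
    [Ax] p0 ⊢ p0

Result: YES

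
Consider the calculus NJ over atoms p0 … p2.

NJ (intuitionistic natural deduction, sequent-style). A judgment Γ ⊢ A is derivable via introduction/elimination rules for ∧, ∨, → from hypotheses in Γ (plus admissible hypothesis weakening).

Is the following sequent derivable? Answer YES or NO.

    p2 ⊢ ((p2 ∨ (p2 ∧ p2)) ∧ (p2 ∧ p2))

Derivation trace:
[∧I] p2 ⊢ ((p2 ∨ (p2 ∧ p2)) ∧ (p2 ∧ p2))
  [∨I₂] p2 ⊢ (p2 ∨ (p2 ∧ p2))
    [∧I] p2 ⊢ (p2 ∧ p2)
      [Ax] p2 ⊢ p2
      [Ax] p2 ⊢ p2
  [∧I] p2 ⊢ (p2 ∧ p2)
    [Ax] p2 ⊢ p2
    [Ax] p2 ⊢ p2

Result: YES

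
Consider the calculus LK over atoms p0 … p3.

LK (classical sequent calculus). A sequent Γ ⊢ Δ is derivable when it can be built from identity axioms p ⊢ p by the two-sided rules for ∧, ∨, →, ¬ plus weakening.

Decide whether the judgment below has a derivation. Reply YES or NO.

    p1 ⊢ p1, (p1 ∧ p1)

Proof tree:
[∧R] p1 ⊢ p1, (p1 ∧ p1)
  [WR] p1 ⊢ p1, p1
    [Ax] p1 ⊢ p1
  [WR] p1 ⊢ p1, p1
    [Ax] p1 ⊢ p1

Result: YES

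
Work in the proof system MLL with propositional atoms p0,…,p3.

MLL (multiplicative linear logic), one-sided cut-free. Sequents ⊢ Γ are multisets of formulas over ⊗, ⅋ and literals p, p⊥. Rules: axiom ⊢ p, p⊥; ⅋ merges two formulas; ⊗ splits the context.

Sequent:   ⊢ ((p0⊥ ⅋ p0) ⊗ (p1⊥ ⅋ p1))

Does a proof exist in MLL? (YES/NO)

Proof tree:
[⊗]  ⊢ ((p0⊥ ⅋ p0) ⊗ (p1⊥ ⅋ p1))
  [⅋]  ⊢ (p0⊥ ⅋ p0)
    [Ax]  ⊢ p0, p0⊥
  [⅋]  ⊢ (p1⊥ ⅋ p1)
    [Ax]  ⊢ p1, p1⊥

Result: YES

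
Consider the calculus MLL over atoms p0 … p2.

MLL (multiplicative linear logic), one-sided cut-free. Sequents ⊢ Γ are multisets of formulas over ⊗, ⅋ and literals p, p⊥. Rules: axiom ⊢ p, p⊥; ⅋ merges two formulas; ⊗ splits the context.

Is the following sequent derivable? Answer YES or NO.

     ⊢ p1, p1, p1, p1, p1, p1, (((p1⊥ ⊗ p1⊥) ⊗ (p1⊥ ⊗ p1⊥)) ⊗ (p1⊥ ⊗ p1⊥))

Proof tree:
[⊗]  ⊢ p1, p1, p1, p1, p1, p1, (((p1⊥ ⊗ p1⊥) ⊗ (p1⊥ ⊗ p1⊥)) ⊗ (p1⊥ ⊗ p1⊥))
  [⊗]  ⊢ p1, p1, p1, p1, ((p1⊥ ⊗ p1⊥) ⊗ (p1⊥ ⊗ p1⊥))
    [⊗]  ⊢ p1, p1, (p1⊥ ⊗ p1⊥)
      [Ax]  ⊢ p1, p1⊥
      [Ax]  ⊢ p1, p1⊥
    [⊗]  ⊢ p1, p1, (p1⊥ ⊗ p1⊥)
      [Ax]  ⊢ p1, p1⊥
      [Ax]  ⊢ p1, p1⊥
  [⊗]  ⊢ p1, p1, (p1⊥ ⊗ p1⊥)
    [Ax]  ⊢ p1, p1⊥
    [Ax]  ⊢ p1, p1⊥

Result: YES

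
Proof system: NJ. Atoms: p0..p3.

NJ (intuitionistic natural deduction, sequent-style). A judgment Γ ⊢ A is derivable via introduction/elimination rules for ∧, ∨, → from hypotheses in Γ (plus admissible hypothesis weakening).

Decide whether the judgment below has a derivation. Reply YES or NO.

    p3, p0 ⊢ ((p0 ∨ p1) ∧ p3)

Derivation (root first):
[∧I] p3, p0 ⊢ ((p0 ∨ p1) ∧ p3)
  [∨I₁] p0 ⊢ (p0 ∨ p1)
    [Ax] p0 ⊢ p0
  [Ax] p3 ⊢ p3

Result: YES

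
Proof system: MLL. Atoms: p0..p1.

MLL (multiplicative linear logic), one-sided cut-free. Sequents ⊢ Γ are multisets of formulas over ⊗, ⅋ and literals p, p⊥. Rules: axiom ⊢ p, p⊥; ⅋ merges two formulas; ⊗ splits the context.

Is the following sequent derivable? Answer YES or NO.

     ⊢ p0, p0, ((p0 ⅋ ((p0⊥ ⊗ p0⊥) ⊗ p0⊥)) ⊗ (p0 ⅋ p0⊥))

Proof tree:
[⊗]  ⊢ p0, p0, ((p0 ⅋ ((p0⊥ ⊗ p0⊥) ⊗ p0⊥)) ⊗ (p0 ⅋ p0⊥))
  [⅋]  ⊢ p0, p0, (p0 ⅋ ((p0⊥ ⊗ p0⊥) ⊗ p0⊥))
    [⊗]  ⊢ p0, p0, p0, ((p0⊥ ⊗ p0⊥) ⊗ p0⊥)
      [⊗]  ⊢ p0, p0, (p0⊥ ⊗ p0⊥)
        [Ax]  ⊢ p0, p0⊥
        [Ax]  ⊢ p0, p0⊥
      [Ax]  ⊢ p0, p0⊥
  [⅋]  ⊢ (p0 ⅋ p0⊥)
    [Ax]  ⊢ p0, p0⊥

Result: YES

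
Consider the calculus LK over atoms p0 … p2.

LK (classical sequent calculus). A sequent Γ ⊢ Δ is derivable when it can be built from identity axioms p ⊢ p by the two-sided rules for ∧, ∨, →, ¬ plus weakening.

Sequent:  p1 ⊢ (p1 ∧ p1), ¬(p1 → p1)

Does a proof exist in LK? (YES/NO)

Derivation (root first):
[¬R] p1 ⊢ (p1 ∧ p1), ¬(p1 → p1)
  [∧R] p1, (p1 → p1) ⊢ (p1 ∧ p1)
    [Ax] p1 ⊢ p1
    [→L] p1, (p1 → p1) ⊢ p1
      [Ax] p1 ⊢ p1
      [Ax] p1 ⊢ p1

Result: YES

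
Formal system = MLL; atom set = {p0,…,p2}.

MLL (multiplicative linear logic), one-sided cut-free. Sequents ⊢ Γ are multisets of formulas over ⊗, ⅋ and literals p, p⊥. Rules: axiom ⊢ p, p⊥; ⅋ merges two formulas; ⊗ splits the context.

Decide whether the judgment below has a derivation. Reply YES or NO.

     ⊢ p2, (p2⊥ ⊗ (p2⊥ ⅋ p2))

Derivation (root first):
[⊗]  ⊢ p2, (p2⊥ ⊗ (p2⊥ ⅋ p2))
  [Ax]  ⊢ p2, p2⊥
  [⅋]  ⊢ (p2⊥ ⅋ p2)
    [Ax]  ⊢ p2, p2⊥

Result: YES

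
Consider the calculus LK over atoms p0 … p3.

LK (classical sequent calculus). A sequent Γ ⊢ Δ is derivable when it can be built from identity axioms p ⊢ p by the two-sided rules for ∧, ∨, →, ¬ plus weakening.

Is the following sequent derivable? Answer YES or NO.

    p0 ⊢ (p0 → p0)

Derivation trace:
[WL] p0 ⊢ (p0 → p0)
  [→R]  ⊢ (p0 → p0)
    [Ax] p0 ⊢ p0

Result: YES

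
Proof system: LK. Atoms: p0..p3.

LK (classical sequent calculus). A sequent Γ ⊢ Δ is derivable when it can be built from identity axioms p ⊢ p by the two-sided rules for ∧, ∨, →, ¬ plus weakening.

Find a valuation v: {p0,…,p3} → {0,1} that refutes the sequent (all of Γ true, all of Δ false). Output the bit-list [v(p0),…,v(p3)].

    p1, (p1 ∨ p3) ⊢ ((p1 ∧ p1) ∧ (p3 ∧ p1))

Enumerate valuations to refute Γ ⊢ Δ:
  v=0000: Γ:[p1=F, (p1 ∨ p3)=F] Δ:[((p1 ∧ p1) ∧ (p3 ∧ p1))=F] refutes=False
  v=0001: Γ:[p1=F, (p1 ∨ p3)=T] Δ:[((p1 ∧ p1) ∧ (p3 ∧ p1))=F] refutes=False
  v=0010: Γ:[p1=F, (p1 ∨ p3)=F] Δ:[((p1 ∧ p1) ∧ (p3 ∧ p1))=F] refutes=False
  v=0011: Γ:[p1=F, (p1 ∨ p3)=T] Δ:[((p1 ∧ p1) ∧ (p3 ∧ p1))=F] refutes=False
  v=0100: Γ:[p1=T, (p1 ∨ p3)=T] Δ:[((p1 ∧ p1) ∧ (p3 ∧ p1))=F] refutes=True  ← countermodel

Result: [0, 1, 0, 0]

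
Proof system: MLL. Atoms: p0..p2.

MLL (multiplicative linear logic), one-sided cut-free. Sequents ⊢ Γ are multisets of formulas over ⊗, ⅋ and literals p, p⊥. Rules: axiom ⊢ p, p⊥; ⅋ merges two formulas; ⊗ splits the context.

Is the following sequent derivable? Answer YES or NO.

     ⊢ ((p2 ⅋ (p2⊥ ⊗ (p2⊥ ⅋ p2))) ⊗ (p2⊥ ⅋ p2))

Derivation trace:
[⊗]  ⊢ ((p2 ⅋ (p2⊥ ⊗ (p2⊥ ⅋ p2))) ⊗ (p2⊥ ⅋ p2))
  [⅋]  ⊢ (p2 ⅋ (p2⊥ ⊗ (p2⊥ ⅋ p2)))
    [⊗]  ⊢ p2, (p2⊥ ⊗ (p2⊥ ⅋ p2))
      [Ax]  ⊢ p2, p2⊥
      [⅋]  ⊢ (p2⊥ ⅋ p2)
        [Ax]  ⊢ p2, p2⊥
  [⅋]  ⊢ (p2⊥ ⅋ p2)
    [Ax]  ⊢ p2, p2⊥

Result: YES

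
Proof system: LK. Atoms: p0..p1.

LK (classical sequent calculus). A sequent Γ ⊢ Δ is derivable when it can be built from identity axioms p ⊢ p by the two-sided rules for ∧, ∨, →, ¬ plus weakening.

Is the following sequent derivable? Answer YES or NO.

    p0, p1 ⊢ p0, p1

Derivation (root first):
[WR] p0, p1 ⊢ p0, p1
  [WL] p0, p1 ⊢ p0
    [Ax] p0 ⊢ p0

Result: YES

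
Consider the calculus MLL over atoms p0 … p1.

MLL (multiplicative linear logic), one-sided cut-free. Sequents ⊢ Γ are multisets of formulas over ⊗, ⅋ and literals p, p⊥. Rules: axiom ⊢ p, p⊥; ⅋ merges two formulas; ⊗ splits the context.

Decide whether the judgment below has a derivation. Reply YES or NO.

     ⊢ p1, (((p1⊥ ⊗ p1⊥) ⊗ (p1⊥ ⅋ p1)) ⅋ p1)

Proof tree:
[⅋]  ⊢ p1, (((p1⊥ ⊗ p1⊥) ⊗ (p1⊥ ⅋ p1)) ⅋ p1)
  [⊗]  ⊢ p1, p1, ((p1⊥ ⊗ p1⊥) ⊗ (p1⊥ ⅋ p1))
    [⊗]  ⊢ p1, p1, (p1⊥ ⊗ p1⊥)
      [Ax]  ⊢ p1, p1⊥
      [Ax]  ⊢ p1, p1⊥
    [⅋]  ⊢ (p1⊥ ⅋ p1)
      [Ax]  ⊢ p1, p1⊥

Result: YES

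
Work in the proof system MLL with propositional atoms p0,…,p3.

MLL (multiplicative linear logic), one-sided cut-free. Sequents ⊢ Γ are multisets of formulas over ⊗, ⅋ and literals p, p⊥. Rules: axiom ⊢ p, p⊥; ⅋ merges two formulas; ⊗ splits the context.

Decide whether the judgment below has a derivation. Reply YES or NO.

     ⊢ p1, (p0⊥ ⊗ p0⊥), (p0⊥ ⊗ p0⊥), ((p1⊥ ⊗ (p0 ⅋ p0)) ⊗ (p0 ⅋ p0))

Proof tree:
[⊗]  ⊢ p1, (p0⊥ ⊗ p0⊥), (p0⊥ ⊗ p0⊥), ((p1⊥ ⊗ (p0 ⅋ p0)) ⊗ (p0 ⅋ p0))
  [⊗]  ⊢ p1, (p0⊥ ⊗ p0⊥), (p1⊥ ⊗ (p0 ⅋ p0))
    [Ax]  ⊢ p1, p1⊥
    [⅋]  ⊢ (p0⊥ ⊗ p0⊥), (p0 ⅋ p0)
      [⊗]  ⊢ p0, p0, (p0⊥ ⊗ p0⊥)
        [Ax]  ⊢ p0, p0⊥
        [Ax]  ⊢ p0, p0⊥
  [⅋]  ⊢ (p0⊥ ⊗ p0⊥), (p0 ⅋ p0)
    [⊗]  ⊢ p0, p0, (p0⊥ ⊗ p0⊥)
      [Ax]  ⊢ p0, p0⊥
      [Ax]  ⊢ p0, p0⊥

Result: YES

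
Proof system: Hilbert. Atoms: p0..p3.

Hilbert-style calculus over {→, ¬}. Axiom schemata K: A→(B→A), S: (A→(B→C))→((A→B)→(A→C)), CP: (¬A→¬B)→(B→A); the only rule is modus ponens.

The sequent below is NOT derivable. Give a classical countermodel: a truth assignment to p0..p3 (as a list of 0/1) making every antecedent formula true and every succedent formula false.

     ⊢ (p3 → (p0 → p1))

Search for a countermodel by truth-table:
  v=0000: Γ:[] Δ:[(p3 → (p0 → p1))=T] refutes=False
  v=0001: Γ:[] Δ:[(p3 → (p0 → p1))=T] refutes=False
  v=0010: Γ:[] Δ:[(p3 → (p0 → p1))=T] refutes=False
  v=0011: Γ:[] Δ:[(p3 → (p0 → p1))=T] refutes=False
  v=0100: Γ:[] Δ:[(p3 → (p0 → p1))=T] refutes=False
  v=0101: Γ:[] Δ:[(p3 → (p0 → p1))=T] refutes=False
  v=0110: Γ:[] Δ:[(p3 → (p0 → p1))=T] refutes=False
  v=0111: Γ:[] Δ:[(p3 → (p0 → p1))=T] refutes=False
  v=1000: Γ:[] Δ:[(p3 → (p0 → p1))=T] refutes=False
  v=1001: Γ:[] Δ:[(p3 → (p0 → p1))=F] refutes=True  ← countermodel

Result: [1, 0, 0, 1]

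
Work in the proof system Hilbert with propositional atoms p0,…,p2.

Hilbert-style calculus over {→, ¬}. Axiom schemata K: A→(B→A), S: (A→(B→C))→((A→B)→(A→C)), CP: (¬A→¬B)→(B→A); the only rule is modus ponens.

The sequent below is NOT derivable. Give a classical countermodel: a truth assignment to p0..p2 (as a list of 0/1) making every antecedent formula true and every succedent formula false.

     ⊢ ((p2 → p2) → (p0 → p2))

Enumerate valuations to refute Γ ⊢ Δ:
  v=000: Γ:[] Δ:[((p2 → p2) → (p0 → p2))=T] refutes=False
  v=001: Γ:[] Δ:[((p2 → p2) → (p0 → p2))=T] refutes=False
  v=010: Γ:[] Δ:[((p2 → p2) → (p0 → p2))=T] refutes=False
  v=011: Γ:[] Δ:[((p2 → p2) → (p0 → p2))=T] refutes=False
  v=100: Γ:[] Δ:[((p2 → p2) → (p0 → p2))=F] refutes=True  ← countermodel

Result: [1, 0, 0]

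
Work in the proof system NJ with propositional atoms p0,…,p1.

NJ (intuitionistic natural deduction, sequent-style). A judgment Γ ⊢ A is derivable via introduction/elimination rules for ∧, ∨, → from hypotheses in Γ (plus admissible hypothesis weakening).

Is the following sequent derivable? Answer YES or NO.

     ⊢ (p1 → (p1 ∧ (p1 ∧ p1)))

Proof tree:
[→I]  ⊢ (p1 → (p1 ∧ (p1 ∧ p1)))
  [∧I] p1 ⊢ (p1 ∧ (p1 ∧ p1))
    [Ax] p1 ⊢ p1
    [∧I] p1 ⊢ (p1 ∧ p1)
      [Ax] p1 ⊢ p1
      [Ax] p1 ⊢ p1

Result: YES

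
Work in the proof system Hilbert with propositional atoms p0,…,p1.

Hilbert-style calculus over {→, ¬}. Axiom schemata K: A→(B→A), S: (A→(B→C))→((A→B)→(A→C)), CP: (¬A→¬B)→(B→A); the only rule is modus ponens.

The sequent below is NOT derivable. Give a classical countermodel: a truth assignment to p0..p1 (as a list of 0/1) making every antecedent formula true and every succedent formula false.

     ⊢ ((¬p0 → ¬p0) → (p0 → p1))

Search for a countermodel by truth-table:
  v=00: Γ:[] Δ:[((¬p0 → ¬p0) → (p0 → p1))=T] refutes=False
  v=01: Γ:[] Δ:[((¬p0 → ¬p0) → (p0 → p1))=T] refutes=False
  v=10: Γ:[] Δ:[((¬p0 → ¬p0) → (p0 → p1))=F] refutes=True  ← countermodel

Result: [1, 0]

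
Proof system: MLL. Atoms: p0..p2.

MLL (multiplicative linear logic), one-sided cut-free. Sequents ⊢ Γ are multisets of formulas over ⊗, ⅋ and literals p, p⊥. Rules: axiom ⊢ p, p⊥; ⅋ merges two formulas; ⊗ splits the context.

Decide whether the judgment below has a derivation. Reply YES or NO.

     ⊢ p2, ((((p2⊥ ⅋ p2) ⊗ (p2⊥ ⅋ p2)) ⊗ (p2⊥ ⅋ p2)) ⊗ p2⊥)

Proof tree:
[⊗]  ⊢ p2, ((((p2⊥ ⅋ p2) ⊗ (p2⊥ ⅋ p2)) ⊗ (p2⊥ ⅋ p2)) ⊗ p2⊥)
  [⊗]  ⊢ (((p2⊥ ⅋ p2) ⊗ (p2⊥ ⅋ p2)) ⊗ (p2⊥ ⅋ p2))
    [⊗]  ⊢ ((p2⊥ ⅋ p2) ⊗ (p2⊥ ⅋ p2))
      [⅋]  ⊢ (p2⊥ ⅋ p2)
        [Ax]  ⊢ p2, p2⊥
      [⅋]  ⊢ (p2⊥ ⅋ p2)
        [Ax]  ⊢ p2, p2⊥
    [⅋]  ⊢ (p2⊥ ⅋ p2)
      [Ax]  ⊢ p2, p2⊥
  [Ax]  ⊢ p2, p2⊥

Result: YES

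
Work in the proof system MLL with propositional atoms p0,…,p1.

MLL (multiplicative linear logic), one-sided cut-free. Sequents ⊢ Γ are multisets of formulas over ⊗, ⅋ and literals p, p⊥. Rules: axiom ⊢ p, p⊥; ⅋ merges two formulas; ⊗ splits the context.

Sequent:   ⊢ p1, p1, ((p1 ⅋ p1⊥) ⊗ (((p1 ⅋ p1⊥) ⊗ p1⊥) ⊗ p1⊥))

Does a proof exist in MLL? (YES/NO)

Derivation trace:
[⊗]  ⊢ p1, p1, ((p1 ⅋ p1⊥) ⊗ (((p1 ⅋ p1⊥) ⊗ p1⊥) ⊗ p1⊥))
  [⅋]  ⊢ (p1 ⅋ p1⊥)
    [Ax]  ⊢ p1, p1⊥
  [⊗]  ⊢ p1, p1, (((p1 ⅋ p1⊥) ⊗ p1⊥) ⊗ p1⊥)
    [⊗]  ⊢ p1, ((p1 ⅋ p1⊥) ⊗ p1⊥)
      [⅋]  ⊢ (p1 ⅋ p1⊥)
        [Ax]  ⊢ p1, p1⊥
      [Ax]  ⊢ p1, p1⊥
    [Ax]  ⊢ p1, p1⊥

Result: YES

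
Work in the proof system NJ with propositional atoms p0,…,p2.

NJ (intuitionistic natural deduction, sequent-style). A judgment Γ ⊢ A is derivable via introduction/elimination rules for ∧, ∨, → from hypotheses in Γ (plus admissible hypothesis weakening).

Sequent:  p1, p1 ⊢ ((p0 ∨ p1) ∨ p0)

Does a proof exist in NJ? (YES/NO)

Proof tree:
[∨I₁] p1, p1 ⊢ ((p0 ∨ p1) ∨ p0)
  [Wk] p1, p1 ⊢ (p0 ∨ p1)
    [∨I₂] p1 ⊢ (p0 ∨ p1)
      [Ax] p1 ⊢ p1

Result: YES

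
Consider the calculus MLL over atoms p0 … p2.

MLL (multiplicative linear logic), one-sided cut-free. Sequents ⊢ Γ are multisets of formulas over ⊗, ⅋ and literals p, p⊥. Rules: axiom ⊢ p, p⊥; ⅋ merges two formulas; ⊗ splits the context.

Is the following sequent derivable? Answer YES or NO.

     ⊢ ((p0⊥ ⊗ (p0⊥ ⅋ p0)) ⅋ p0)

Proof tree:
[⅋]  ⊢ ((p0⊥ ⊗ (p0⊥ ⅋ p0)) ⅋ p0)
  [⊗]  ⊢ p0, (p0⊥ ⊗ (p0⊥ ⅋ p0))
    [Ax]  ⊢ p0, p0⊥
    [⅋]  ⊢ (p0⊥ ⅋ p0)
      [Ax]  ⊢ p0, p0⊥

Result: YES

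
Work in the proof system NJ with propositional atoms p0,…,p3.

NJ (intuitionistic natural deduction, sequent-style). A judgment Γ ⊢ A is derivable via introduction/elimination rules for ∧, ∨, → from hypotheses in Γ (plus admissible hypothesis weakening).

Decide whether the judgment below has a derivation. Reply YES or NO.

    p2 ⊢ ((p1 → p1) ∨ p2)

Derivation trace:
[∨I₁] p2 ⊢ ((p1 → p1) ∨ p2)
  [Wk] p2 ⊢ (p1 → p1)
    [→I]  ⊢ (p1 → p1)
      [Ax] p1 ⊢ p1

Result: YES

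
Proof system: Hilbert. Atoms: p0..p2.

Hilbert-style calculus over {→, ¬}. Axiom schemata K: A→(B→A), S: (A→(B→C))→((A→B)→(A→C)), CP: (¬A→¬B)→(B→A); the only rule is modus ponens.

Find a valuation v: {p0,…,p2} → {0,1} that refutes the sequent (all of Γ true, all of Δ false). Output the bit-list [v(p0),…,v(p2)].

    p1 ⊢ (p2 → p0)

Enumerate valuations to refute Γ ⊢ Δ:
  v=000: Γ:[p1=F] Δ:[(p2 → p0)=T] refutes=False
  v=001: Γ:[p1=F] Δ:[(p2 → p0)=F] refutes=False
  v=010: Γ:[p1=T] Δ:[(p2 → p0)=T] refutes=False
  v=011: Γ:[p1=T] Δ:[(p2 → p0)=F] refutes=True  ← countermodel

Result: [0, 1, 1]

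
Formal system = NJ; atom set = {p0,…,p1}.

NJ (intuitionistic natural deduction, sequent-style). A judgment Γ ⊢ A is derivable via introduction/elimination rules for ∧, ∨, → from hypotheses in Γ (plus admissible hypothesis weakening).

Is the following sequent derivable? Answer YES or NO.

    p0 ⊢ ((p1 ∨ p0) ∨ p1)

Derivation (root first):
[∨I₁] p0 ⊢ ((p1 ∨ p0) ∨ p1)
  [∨I₂] p0 ⊢ (p1 ∨ p0)
    [Ax] p0 ⊢ p0

Result: YES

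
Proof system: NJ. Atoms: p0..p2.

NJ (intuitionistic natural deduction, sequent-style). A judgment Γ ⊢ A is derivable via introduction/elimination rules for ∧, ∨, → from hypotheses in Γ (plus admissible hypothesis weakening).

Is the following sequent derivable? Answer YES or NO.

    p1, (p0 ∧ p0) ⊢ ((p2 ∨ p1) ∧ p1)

Derivation trace:
[∧I] p1, (p0 ∧ p0) ⊢ ((p2 ∨ p1) ∧ p1)
  [Wk] p1, (p0 ∧ p0) ⊢ (p2 ∨ p1)
    [∨I₂] p1 ⊢ (p2 ∨ p1)
      [Ax] p1 ⊢ p1
  [Ax] p1 ⊢ p1

Result: YES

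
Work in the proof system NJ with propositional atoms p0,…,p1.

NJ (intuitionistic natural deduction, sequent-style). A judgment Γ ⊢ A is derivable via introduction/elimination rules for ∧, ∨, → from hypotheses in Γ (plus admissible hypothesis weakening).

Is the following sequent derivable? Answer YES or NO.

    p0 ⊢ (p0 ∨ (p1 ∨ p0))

Derivation (root first):
[∨I₂] p0 ⊢ (p0 ∨ (p1 ∨ p0))
  [∨I₂] p0 ⊢ (p1 ∨ p0)
    [→E] p0 ⊢ p0
      [→I]  ⊢ (p0 → p0)
        [Ax] p0 ⊢ p0
      [Ax] p0 ⊢ p0

Result: YES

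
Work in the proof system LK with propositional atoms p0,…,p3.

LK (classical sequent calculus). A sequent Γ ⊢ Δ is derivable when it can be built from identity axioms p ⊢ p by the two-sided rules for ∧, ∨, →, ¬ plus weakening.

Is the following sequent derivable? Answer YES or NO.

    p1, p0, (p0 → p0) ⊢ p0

Derivation (root first):
[→L] p1, p0, (p0 → p0) ⊢ p0
  [WL] p0, p1 ⊢ p0
    [Ax] p0 ⊢ p0
  [Ax] p0 ⊢ p0

Result: YES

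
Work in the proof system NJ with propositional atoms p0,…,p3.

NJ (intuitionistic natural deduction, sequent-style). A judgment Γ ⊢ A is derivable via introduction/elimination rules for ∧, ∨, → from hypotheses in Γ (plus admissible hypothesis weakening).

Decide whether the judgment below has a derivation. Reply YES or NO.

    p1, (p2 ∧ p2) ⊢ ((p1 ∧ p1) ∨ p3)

Derivation trace:
[Wk] p1, (p2 ∧ p2) ⊢ ((p1 ∧ p1) ∨ p3)
  [∨I₁] p1 ⊢ ((p1 ∧ p1) ∨ p3)
    [∧I] p1 ⊢ (p1 ∧ p1)
      [Ax] p1 ⊢ p1
      [Wk] p1, p1 ⊢ p1
        [Ax] p1 ⊢ p1

Result: YES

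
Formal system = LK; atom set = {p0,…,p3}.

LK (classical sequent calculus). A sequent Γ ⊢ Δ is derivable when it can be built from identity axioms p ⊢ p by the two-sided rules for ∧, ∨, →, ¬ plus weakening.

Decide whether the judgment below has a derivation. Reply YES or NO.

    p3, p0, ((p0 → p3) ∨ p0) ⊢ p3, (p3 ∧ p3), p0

Derivation (root first):
[∨L] p3, p0, ((p0 → p3) ∨ p0) ⊢ p3, (p3 ∧ p3), p0
  [→L] p0, (p0 → p3) ⊢ p3
    [Ax] p0 ⊢ p0
    [Ax] p3 ⊢ p3
  [∧R] p3, p0 ⊢ p0, (p3 ∧ p3)
    [WR] p0 ⊢ p0, p3
      [Ax] p0 ⊢ p0
    [Ax] p3 ⊢ p3

Result: YES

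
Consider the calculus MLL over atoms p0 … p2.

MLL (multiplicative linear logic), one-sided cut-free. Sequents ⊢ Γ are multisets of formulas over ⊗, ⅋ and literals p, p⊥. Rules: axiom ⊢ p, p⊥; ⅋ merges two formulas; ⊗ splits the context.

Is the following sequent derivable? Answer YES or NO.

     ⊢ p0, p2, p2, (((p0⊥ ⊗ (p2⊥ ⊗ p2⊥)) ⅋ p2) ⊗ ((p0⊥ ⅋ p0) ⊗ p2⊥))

Proof tree:
[⊗]  ⊢ p0, p2, p2, (((p0⊥ ⊗ (p2⊥ ⊗ p2⊥)) ⅋ p2) ⊗ ((p0⊥ ⅋ p0) ⊗ p2⊥))
  [⅋]  ⊢ p0, p2, ((p0⊥ ⊗ (p2⊥ ⊗ p2⊥)) ⅋ p2)
    [⊗]  ⊢ p0, p2, p2, (p0⊥ ⊗ (p2⊥ ⊗ p2⊥))
      [Ax]  ⊢ p0, p0⊥
      [⊗]  ⊢ p2, p2, (p2⊥ ⊗ p2⊥)
        [Ax]  ⊢ p2, p2⊥
        [Ax]  ⊢ p2, p2⊥
  [⊗]  ⊢ p2, ((p0⊥ ⅋ p0) ⊗ p2⊥)
    [⅋]  ⊢ (p0⊥ ⅋ p0)
      [Ax]  ⊢ p0, p0⊥
    [Ax]  ⊢ p2, p2⊥

Result: YES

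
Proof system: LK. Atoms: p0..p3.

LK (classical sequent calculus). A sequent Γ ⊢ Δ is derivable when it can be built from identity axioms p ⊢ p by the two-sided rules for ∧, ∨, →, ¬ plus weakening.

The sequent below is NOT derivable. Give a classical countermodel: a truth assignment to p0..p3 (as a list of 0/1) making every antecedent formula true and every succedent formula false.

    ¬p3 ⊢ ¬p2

Search for a countermodel by truth-table:
  v=0000: Γ:[¬p3=T] Δ:[¬p2=T] refutes=False
  v=0001: Γ:[¬p3=F] Δ:[¬p2=T] refutes=False
  v=0010: Γ:[¬p3=T] Δ:[¬p2=F] refutes=True  ← countermodel

Result: [0, 0, 1, 0]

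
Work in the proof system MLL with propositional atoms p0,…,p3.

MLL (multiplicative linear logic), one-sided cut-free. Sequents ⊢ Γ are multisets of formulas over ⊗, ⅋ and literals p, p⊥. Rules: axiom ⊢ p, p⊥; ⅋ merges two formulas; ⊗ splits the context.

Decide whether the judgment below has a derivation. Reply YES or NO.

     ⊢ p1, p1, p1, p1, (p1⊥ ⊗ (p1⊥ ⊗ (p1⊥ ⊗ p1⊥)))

Derivation (root first):
[⊗]  ⊢ p1, p1, p1, p1, (p1⊥ ⊗ (p1⊥ ⊗ (p1⊥ ⊗ p1⊥)))
  [Ax]  ⊢ p1, p1⊥
  [⊗]  ⊢ p1, p1, p1, (p1⊥ ⊗ (p1⊥ ⊗ p1⊥))
    [Ax]  ⊢ p1, p1⊥
    [⊗]  ⊢ p1, p1, (p1⊥ ⊗ p1⊥)
      [Ax]  ⊢ p1, p1⊥
      [Ax]  ⊢ p1, p1⊥

Result: YES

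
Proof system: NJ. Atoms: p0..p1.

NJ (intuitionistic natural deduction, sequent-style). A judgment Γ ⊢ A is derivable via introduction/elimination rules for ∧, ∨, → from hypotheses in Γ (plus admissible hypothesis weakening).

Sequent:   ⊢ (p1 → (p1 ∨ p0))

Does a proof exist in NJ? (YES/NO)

Derivation trace:
[→I]  ⊢ (p1 → (p1 ∨ p0))
  [∨I₁] p1 ⊢ (p1 ∨ p0)
    [Ax] p1 ⊢ p1

Result: YES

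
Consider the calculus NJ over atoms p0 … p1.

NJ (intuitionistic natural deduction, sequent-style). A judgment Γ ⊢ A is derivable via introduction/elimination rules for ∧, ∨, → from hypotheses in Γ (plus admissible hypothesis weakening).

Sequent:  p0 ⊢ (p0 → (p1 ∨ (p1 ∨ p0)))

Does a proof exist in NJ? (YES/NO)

Derivation (root first):
[→I] p0 ⊢ (p0 → (p1 ∨ (p1 ∨ p0)))
  [Wk] p0, p0 ⊢ (p1 ∨ (p1 ∨ p0))
    [∨I₂] p0 ⊢ (p1 ∨ (p1 ∨ p0))
      [∨I₂] p0 ⊢ (p1 ∨ p0)
        [Ax] p0 ⊢ p0

Result: YES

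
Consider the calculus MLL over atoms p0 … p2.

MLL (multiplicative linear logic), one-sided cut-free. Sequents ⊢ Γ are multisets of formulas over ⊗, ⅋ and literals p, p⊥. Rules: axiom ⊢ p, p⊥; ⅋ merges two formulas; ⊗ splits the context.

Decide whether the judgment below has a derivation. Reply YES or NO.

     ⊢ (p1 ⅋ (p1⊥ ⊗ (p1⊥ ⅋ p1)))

Proof tree:
[⅋]  ⊢ (p1 ⅋ (p1⊥ ⊗ (p1⊥ ⅋ p1)))
  [⊗]  ⊢ p1, (p1⊥ ⊗ (p1⊥ ⅋ p1))
    [Ax]  ⊢ p1, p1⊥
    [⅋]  ⊢ (p1⊥ ⅋ p1)
      [Ax]  ⊢ p1, p1⊥

Result: YES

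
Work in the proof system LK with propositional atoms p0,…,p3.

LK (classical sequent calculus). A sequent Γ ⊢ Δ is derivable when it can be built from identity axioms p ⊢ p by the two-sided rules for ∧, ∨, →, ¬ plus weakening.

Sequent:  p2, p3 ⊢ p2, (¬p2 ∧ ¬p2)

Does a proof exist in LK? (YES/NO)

Derivation trace:
[∧R] p2, p3 ⊢ p2, (¬p2 ∧ ¬p2)
  [WL] p2 ⊢ p2, ¬p2
    [¬R]  ⊢ p2, ¬p2
      [Ax] p2 ⊢ p2
  [WL] p2, p3 ⊢ p2, ¬p2
    [WL] p2 ⊢ p2, ¬p2
      [¬R]  ⊢ p2, ¬p2
        [Ax] p2 ⊢ p2

Result: YES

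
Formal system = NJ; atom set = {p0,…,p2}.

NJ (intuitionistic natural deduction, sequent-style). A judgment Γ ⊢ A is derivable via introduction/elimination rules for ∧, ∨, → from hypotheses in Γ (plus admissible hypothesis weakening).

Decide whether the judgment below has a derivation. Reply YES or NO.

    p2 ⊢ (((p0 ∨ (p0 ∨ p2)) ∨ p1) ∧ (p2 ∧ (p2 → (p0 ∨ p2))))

Derivation (root first):
[∧I] p2 ⊢ (((p0 ∨ (p0 ∨ p2)) ∨ p1) ∧ (p2 ∧ (p2 → (p0 ∨ p2))))
  [∨I₁] p2 ⊢ ((p0 ∨ (p0 ∨ p2)) ∨ p1)
    [∨I₂] p2 ⊢ (p0 ∨ (p0 ∨ p2))
      [∨I₂] p2 ⊢ (p0 ∨ p2)
        [Ax] p2 ⊢ p2
  [∧I] p2 ⊢ (p2 ∧ (p2 → (p0 ∨ p2)))
    [Ax] p2 ⊢ p2
    [→I]  ⊢ (p2 → (p0 ∨ p2))
      [∨I₂] p2 ⊢ (p0 ∨ p2)
        [Ax] p2 ⊢ p2

Result: YES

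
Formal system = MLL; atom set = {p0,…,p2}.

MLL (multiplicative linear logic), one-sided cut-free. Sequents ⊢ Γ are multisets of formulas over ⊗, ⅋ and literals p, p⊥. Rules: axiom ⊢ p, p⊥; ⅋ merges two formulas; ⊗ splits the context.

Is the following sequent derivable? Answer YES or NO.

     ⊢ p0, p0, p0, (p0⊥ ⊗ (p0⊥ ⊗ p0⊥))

Proof tree:
[⊗]  ⊢ p0, p0, p0, (p0⊥ ⊗ (p0⊥ ⊗ p0⊥))
  [Ax]  ⊢ p0, p0⊥
  [⊗]  ⊢ p0, p0, (p0⊥ ⊗ p0⊥)
    [Ax]  ⊢ p0, p0⊥
    [Ax]  ⊢ p0, p0⊥

Result: YES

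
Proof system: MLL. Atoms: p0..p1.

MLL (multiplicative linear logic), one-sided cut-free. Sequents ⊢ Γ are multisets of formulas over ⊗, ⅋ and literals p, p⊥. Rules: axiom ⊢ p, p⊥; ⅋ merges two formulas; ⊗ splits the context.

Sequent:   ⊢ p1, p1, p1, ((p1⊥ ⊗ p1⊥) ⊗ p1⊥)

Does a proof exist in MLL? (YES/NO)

Derivation (root first):
[⊗]  ⊢ p1, p1, p1, ((p1⊥ ⊗ p1⊥) ⊗ p1⊥)
  [⊗]  ⊢ p1, p1, (p1⊥ ⊗ p1⊥)
    [Ax]  ⊢ p1, p1⊥
    [Ax]  ⊢ p1, p1⊥
  [Ax]  ⊢ p1, p1⊥

Result: YES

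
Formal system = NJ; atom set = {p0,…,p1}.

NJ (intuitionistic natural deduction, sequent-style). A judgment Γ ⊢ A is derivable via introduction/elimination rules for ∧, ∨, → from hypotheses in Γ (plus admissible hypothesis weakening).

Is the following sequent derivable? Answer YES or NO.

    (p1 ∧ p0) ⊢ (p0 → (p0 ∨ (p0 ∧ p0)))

Derivation (root first):
[→I] (p1 ∧ p0) ⊢ (p0 → (p0 ∨ (p0 ∧ p0)))
  [∨I₂] (p1 ∧ p0), p0 ⊢ (p0 ∨ (p0 ∧ p0))
    [∧I] (p1 ∧ p0), p0 ⊢ (p0 ∧ p0)
      [Wk] p0, (p1 ∧ p0) ⊢ p0
        [Ax] p0 ⊢ p0
      [Ax] p0 ⊢ p0

Result: YES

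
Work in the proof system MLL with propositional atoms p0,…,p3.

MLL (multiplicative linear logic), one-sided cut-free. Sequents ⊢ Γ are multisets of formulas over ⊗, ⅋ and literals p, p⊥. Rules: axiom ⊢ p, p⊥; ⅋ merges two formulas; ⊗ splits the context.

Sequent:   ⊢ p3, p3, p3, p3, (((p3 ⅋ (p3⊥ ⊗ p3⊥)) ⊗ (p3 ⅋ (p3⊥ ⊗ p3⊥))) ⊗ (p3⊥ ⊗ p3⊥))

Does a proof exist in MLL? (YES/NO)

Derivation (root first):
[⊗]  ⊢ p3, p3, p3, p3, (((p3 ⅋ (p3⊥ ⊗ p3⊥)) ⊗ (p3 ⅋ (p3⊥ ⊗ p3⊥))) ⊗ (p3⊥ ⊗ p3⊥))
  [⊗]  ⊢ p3, p3, ((p3 ⅋ (p3⊥ ⊗ p3⊥)) ⊗ (p3 ⅋ (p3⊥ ⊗ p3⊥)))
    [⅋]  ⊢ p3, (p3 ⅋ (p3⊥ ⊗ p3⊥))
      [⊗]  ⊢ p3, p3, (p3⊥ ⊗ p3⊥)
        [Ax]  ⊢ p3, p3⊥
        [Ax]  ⊢ p3, p3⊥
    [⅋]  ⊢ p3, (p3 ⅋ (p3⊥ ⊗ p3⊥))
      [⊗]  ⊢ p3, p3, (p3⊥ ⊗ p3⊥)
        [Ax]  ⊢ p3, p3⊥
        [Ax]  ⊢ p3, p3⊥
  [⊗]  ⊢ p3, p3, (p3⊥ ⊗ p3⊥)
    [Ax]  ⊢ p3, p3⊥
    [Ax]  ⊢ p3, p3⊥

Result: YES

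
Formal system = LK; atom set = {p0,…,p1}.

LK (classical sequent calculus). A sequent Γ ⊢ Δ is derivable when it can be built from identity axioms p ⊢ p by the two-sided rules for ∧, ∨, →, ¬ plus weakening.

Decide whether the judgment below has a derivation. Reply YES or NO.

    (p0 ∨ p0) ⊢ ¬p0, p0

Proof tree:
[∨L] (p0 ∨ p0) ⊢ ¬p0, p0
  [¬R] p0 ⊢ p0, ¬p0
    [WL] p0, p0 ⊢ p0
      [Ax] p0 ⊢ p0
  [Ax] p0 ⊢ p0

Result: YES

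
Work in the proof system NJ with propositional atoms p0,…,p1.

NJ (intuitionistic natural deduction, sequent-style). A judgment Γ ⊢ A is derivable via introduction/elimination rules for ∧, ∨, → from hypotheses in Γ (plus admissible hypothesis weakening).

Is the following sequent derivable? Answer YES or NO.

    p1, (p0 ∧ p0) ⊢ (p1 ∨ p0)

Derivation (root first):
[Wk] p1, (p0 ∧ p0) ⊢ (p1 ∨ p0)
  [∨I₁] p1 ⊢ (p1 ∨ p0)
    [Ax] p1 ⊢ p1

Result: YES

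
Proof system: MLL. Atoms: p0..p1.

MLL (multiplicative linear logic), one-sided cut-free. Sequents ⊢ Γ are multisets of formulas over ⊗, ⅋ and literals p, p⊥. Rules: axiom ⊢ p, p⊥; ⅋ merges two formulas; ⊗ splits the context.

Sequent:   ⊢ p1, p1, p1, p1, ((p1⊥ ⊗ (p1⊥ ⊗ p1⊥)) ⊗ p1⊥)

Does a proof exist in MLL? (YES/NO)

Derivation (root first):
[⊗]  ⊢ p1, p1, p1, p1, ((p1⊥ ⊗ (p1⊥ ⊗ p1⊥)) ⊗ p1⊥)
  [⊗]  ⊢ p1, p1, p1, (p1⊥ ⊗ (p1⊥ ⊗ p1⊥))
    [Ax]  ⊢ p1, p1⊥
    [⊗]  ⊢ p1, p1, (p1⊥ ⊗ p1⊥)
      [Ax]  ⊢ p1, p1⊥
      [Ax]  ⊢ p1, p1⊥
  [Ax]  ⊢ p1, p1⊥

Result: YES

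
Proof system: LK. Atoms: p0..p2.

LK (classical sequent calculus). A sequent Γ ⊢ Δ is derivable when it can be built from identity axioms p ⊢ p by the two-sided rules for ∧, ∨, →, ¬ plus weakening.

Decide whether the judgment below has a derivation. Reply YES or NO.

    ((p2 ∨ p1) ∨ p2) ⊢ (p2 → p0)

Truth-table refutation:
  v=000: Γ:[((p2 ∨ p1) ∨ p2)=F] Δ:[(p2 → p0)=T] refutes=False
  v=001: Γ:[((p2 ∨ p1) ∨ p2)=T] Δ:[(p2 → p0)=F] refutes=True  ← countermodel

Result: NO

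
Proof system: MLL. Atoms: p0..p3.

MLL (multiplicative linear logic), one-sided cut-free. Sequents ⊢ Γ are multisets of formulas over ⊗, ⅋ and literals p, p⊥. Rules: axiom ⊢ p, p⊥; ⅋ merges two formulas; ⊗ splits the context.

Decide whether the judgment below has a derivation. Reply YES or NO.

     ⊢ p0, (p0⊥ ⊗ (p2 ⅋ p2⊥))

Derivation (root first):
[⊗]  ⊢ p0, (p0⊥ ⊗ (p2 ⅋ p2⊥))
  [Ax]  ⊢ p0, p0⊥
  [⅋]  ⊢ (p2 ⅋ p2⊥)
    [Ax]  ⊢ p2, p2⊥

Result: YES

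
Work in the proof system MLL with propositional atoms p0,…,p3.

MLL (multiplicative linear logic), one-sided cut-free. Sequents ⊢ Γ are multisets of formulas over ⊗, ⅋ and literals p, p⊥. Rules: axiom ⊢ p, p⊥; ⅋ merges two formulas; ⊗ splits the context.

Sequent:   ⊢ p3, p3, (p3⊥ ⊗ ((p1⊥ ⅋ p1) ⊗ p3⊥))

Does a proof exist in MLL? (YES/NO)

Proof tree:
[⊗]  ⊢ p3, p3, (p3⊥ ⊗ ((p1⊥ ⅋ p1) ⊗ p3⊥))
  [Ax]  ⊢ p3, p3⊥
  [⊗]  ⊢ p3, ((p1⊥ ⅋ p1) ⊗ p3⊥)
    [⅋]  ⊢ (p1⊥ ⅋ p1)
      [Ax]  ⊢ p1, p1⊥
    [Ax]  ⊢ p3, p3⊥

Result: YES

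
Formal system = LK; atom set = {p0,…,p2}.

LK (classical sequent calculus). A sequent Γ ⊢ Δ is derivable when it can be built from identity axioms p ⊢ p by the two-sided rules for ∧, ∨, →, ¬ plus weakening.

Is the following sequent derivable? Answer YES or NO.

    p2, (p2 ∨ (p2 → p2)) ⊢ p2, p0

Proof tree:
[WR] p2, (p2 ∨ (p2 → p2)) ⊢ p2, p0
  [∨L] p2, (p2 ∨ (p2 → p2)) ⊢ p2
    [Ax] p2 ⊢ p2
    [→L] p2, (p2 → p2) ⊢ p2
      [Ax] p2 ⊢ p2
      [Ax] p2 ⊢ p2

Result: YES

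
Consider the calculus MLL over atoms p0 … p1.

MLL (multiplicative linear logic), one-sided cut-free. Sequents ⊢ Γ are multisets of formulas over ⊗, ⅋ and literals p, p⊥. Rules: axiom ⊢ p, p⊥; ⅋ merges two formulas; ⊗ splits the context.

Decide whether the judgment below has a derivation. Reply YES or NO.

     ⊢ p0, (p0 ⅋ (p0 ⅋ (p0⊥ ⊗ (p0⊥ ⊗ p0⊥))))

Proof tree:
[⅋]  ⊢ p0, (p0 ⅋ (p0 ⅋ (p0⊥ ⊗ (p0⊥ ⊗ p0⊥))))
  [⅋]  ⊢ p0, p0, (p0 ⅋ (p0⊥ ⊗ (p0⊥ ⊗ p0⊥)))
    [⊗]  ⊢ p0, p0, p0, (p0⊥ ⊗ (p0⊥ ⊗ p0⊥))
      [Ax]  ⊢ p0, p0⊥
      [⊗]  ⊢ p0, p0, (p0⊥ ⊗ p0⊥)
        [Ax]  ⊢ p0, p0⊥
        [Ax]  ⊢ p0, p0⊥

Result: YES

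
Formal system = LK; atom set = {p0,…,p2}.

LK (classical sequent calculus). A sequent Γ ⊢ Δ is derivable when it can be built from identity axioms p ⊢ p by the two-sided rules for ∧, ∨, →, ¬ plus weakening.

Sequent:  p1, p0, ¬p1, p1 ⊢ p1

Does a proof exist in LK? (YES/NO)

Proof tree:
[WL] p1, p0, ¬p1, p1 ⊢ p1
  [¬L] p1, p0, ¬p1 ⊢ p1
    [WL] p1, p0 ⊢ p1, p1
      [WR] p1 ⊢ p1, p1
        [Ax] p1 ⊢ p1

Result: YES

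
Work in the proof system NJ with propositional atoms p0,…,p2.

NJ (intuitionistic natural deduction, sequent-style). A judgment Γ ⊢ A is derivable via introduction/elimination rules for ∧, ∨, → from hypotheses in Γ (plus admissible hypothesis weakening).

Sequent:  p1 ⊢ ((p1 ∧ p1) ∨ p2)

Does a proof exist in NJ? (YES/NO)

Derivation trace:
[∨I₁] p1 ⊢ ((p1 ∧ p1) ∨ p2)
  [∧I] p1 ⊢ (p1 ∧ p1)
    [Ax] p1 ⊢ p1
    [Ax] p1 ⊢ p1

Result: YES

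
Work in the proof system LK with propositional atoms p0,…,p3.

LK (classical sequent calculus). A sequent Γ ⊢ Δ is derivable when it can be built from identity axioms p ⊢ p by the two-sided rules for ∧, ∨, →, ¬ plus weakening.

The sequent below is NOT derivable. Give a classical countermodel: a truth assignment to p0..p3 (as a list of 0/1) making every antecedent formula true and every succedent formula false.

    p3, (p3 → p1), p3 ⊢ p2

Enumerate valuations to refute Γ ⊢ Δ:
  v=0000: Γ:[p3=F, (p3 → p1)=T, p3=F] Δ:[p2=F] refutes=False
  v=0001: Γ:[p3=T, (p3 → p1)=F, p3=T] Δ:[p2=F] refutes=False
  v=0010: Γ:[p3=F, (p3 → p1)=T, p3=F] Δ:[p2=T] refutes=False
  v=0011: Γ:[p3=T, (p3 → p1)=F, p3=T] Δ:[p2=T] refutes=False
  v=0100: Γ:[p3=F, (p3 → p1)=T, p3=F] Δ:[p2=F] refutes=False
  v=0101: Γ:[p3=T, (p3 → p1)=T, p3=T] Δ:[p2=F] refutes=True  ← countermodel

Result: [0, 1, 0, 1]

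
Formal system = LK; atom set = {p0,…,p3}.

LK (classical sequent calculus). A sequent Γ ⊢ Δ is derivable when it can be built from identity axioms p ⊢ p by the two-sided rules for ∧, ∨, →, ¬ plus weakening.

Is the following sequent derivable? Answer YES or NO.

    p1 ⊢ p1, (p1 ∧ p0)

Derivation (root first):
[∧R] p1 ⊢ p1, (p1 ∧ p0)
  [Ax] p1 ⊢ p1
  [WR] p1 ⊢ p1, p0
    [Ax] p1 ⊢ p1

Result: YES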